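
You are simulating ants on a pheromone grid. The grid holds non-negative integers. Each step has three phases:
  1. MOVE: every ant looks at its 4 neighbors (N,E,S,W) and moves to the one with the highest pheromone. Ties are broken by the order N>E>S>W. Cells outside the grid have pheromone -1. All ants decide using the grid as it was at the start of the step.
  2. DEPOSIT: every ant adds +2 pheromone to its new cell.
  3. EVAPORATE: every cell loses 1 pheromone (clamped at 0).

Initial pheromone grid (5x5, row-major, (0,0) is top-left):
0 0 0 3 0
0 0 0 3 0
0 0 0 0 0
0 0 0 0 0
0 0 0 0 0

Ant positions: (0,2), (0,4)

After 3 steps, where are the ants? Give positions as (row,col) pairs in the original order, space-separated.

Step 1: ant0:(0,2)->E->(0,3) | ant1:(0,4)->W->(0,3)
  grid max=6 at (0,3)
Step 2: ant0:(0,3)->S->(1,3) | ant1:(0,3)->S->(1,3)
  grid max=5 at (0,3)
Step 3: ant0:(1,3)->N->(0,3) | ant1:(1,3)->N->(0,3)
  grid max=8 at (0,3)

(0,3) (0,3)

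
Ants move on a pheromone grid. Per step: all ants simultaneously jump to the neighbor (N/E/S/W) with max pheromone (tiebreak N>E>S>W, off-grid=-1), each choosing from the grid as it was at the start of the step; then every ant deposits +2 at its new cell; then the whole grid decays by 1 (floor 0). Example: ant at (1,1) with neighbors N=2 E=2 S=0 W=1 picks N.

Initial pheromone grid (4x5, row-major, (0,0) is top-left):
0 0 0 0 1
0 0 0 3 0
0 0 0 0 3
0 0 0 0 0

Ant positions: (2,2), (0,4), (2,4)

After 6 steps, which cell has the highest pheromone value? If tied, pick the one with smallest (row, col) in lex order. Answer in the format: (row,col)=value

Answer: (2,4)=13

Derivation:
Step 1: ant0:(2,2)->N->(1,2) | ant1:(0,4)->S->(1,4) | ant2:(2,4)->N->(1,4)
  grid max=3 at (1,4)
Step 2: ant0:(1,2)->E->(1,3) | ant1:(1,4)->S->(2,4) | ant2:(1,4)->S->(2,4)
  grid max=5 at (2,4)
Step 3: ant0:(1,3)->E->(1,4) | ant1:(2,4)->N->(1,4) | ant2:(2,4)->N->(1,4)
  grid max=7 at (1,4)
Step 4: ant0:(1,4)->S->(2,4) | ant1:(1,4)->S->(2,4) | ant2:(1,4)->S->(2,4)
  grid max=9 at (2,4)
Step 5: ant0:(2,4)->N->(1,4) | ant1:(2,4)->N->(1,4) | ant2:(2,4)->N->(1,4)
  grid max=11 at (1,4)
Step 6: ant0:(1,4)->S->(2,4) | ant1:(1,4)->S->(2,4) | ant2:(1,4)->S->(2,4)
  grid max=13 at (2,4)
Final grid:
  0 0 0 0 0
  0 0 0 0 10
  0 0 0 0 13
  0 0 0 0 0
Max pheromone 13 at (2,4)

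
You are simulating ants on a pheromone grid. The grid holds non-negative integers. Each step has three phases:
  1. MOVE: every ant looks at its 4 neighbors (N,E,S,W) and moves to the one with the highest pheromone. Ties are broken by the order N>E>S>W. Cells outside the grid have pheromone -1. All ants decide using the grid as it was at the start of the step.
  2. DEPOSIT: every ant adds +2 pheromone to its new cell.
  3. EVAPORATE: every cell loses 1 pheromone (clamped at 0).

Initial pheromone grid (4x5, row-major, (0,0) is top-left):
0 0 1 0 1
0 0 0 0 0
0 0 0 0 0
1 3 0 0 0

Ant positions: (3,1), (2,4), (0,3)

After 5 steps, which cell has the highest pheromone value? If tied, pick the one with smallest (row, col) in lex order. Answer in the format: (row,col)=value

Answer: (0,4)=6

Derivation:
Step 1: ant0:(3,1)->W->(3,0) | ant1:(2,4)->N->(1,4) | ant2:(0,3)->E->(0,4)
  grid max=2 at (0,4)
Step 2: ant0:(3,0)->E->(3,1) | ant1:(1,4)->N->(0,4) | ant2:(0,4)->S->(1,4)
  grid max=3 at (0,4)
Step 3: ant0:(3,1)->W->(3,0) | ant1:(0,4)->S->(1,4) | ant2:(1,4)->N->(0,4)
  grid max=4 at (0,4)
Step 4: ant0:(3,0)->E->(3,1) | ant1:(1,4)->N->(0,4) | ant2:(0,4)->S->(1,4)
  grid max=5 at (0,4)
Step 5: ant0:(3,1)->W->(3,0) | ant1:(0,4)->S->(1,4) | ant2:(1,4)->N->(0,4)
  grid max=6 at (0,4)
Final grid:
  0 0 0 0 6
  0 0 0 0 5
  0 0 0 0 0
  2 2 0 0 0
Max pheromone 6 at (0,4)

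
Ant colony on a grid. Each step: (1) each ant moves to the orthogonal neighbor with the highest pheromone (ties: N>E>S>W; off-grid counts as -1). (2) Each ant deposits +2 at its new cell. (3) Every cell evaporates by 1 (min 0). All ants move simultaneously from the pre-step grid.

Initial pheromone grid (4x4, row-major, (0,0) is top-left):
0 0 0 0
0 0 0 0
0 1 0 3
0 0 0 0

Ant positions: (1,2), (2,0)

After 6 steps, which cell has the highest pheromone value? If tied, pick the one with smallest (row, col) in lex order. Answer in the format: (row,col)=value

Step 1: ant0:(1,2)->N->(0,2) | ant1:(2,0)->E->(2,1)
  grid max=2 at (2,1)
Step 2: ant0:(0,2)->E->(0,3) | ant1:(2,1)->N->(1,1)
  grid max=1 at (0,3)
Step 3: ant0:(0,3)->S->(1,3) | ant1:(1,1)->S->(2,1)
  grid max=2 at (2,1)
Step 4: ant0:(1,3)->N->(0,3) | ant1:(2,1)->N->(1,1)
  grid max=1 at (0,3)
Step 5: ant0:(0,3)->S->(1,3) | ant1:(1,1)->S->(2,1)
  grid max=2 at (2,1)
Step 6: ant0:(1,3)->N->(0,3) | ant1:(2,1)->N->(1,1)
  grid max=1 at (0,3)
Final grid:
  0 0 0 1
  0 1 0 0
  0 1 0 0
  0 0 0 0
Max pheromone 1 at (0,3)

Answer: (0,3)=1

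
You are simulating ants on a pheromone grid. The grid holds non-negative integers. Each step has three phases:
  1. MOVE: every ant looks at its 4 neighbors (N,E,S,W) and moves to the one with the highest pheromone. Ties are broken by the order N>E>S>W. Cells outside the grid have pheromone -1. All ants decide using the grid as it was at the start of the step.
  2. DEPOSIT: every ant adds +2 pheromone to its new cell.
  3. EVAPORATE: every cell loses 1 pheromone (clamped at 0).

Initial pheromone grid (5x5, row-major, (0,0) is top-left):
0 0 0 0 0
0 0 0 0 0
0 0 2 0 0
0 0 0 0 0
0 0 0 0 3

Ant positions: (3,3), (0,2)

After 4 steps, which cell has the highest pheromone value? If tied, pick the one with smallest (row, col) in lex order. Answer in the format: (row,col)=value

Step 1: ant0:(3,3)->N->(2,3) | ant1:(0,2)->E->(0,3)
  grid max=2 at (4,4)
Step 2: ant0:(2,3)->W->(2,2) | ant1:(0,3)->E->(0,4)
  grid max=2 at (2,2)
Step 3: ant0:(2,2)->N->(1,2) | ant1:(0,4)->S->(1,4)
  grid max=1 at (1,2)
Step 4: ant0:(1,2)->S->(2,2) | ant1:(1,4)->N->(0,4)
  grid max=2 at (2,2)
Final grid:
  0 0 0 0 1
  0 0 0 0 0
  0 0 2 0 0
  0 0 0 0 0
  0 0 0 0 0
Max pheromone 2 at (2,2)

Answer: (2,2)=2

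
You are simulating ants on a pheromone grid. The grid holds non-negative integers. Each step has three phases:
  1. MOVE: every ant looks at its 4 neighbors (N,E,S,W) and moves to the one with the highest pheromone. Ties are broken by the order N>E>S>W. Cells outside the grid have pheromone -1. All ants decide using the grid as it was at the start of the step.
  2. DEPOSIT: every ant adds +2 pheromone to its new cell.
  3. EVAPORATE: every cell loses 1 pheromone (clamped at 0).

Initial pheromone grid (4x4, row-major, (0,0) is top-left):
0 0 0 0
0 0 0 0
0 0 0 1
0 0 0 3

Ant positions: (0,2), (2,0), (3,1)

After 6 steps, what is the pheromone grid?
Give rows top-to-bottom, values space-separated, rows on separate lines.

After step 1: ants at (0,3),(1,0),(2,1)
  0 0 0 1
  1 0 0 0
  0 1 0 0
  0 0 0 2
After step 2: ants at (1,3),(0,0),(1,1)
  1 0 0 0
  0 1 0 1
  0 0 0 0
  0 0 0 1
After step 3: ants at (0,3),(0,1),(0,1)
  0 3 0 1
  0 0 0 0
  0 0 0 0
  0 0 0 0
After step 4: ants at (1,3),(0,2),(0,2)
  0 2 3 0
  0 0 0 1
  0 0 0 0
  0 0 0 0
After step 5: ants at (0,3),(0,1),(0,1)
  0 5 2 1
  0 0 0 0
  0 0 0 0
  0 0 0 0
After step 6: ants at (0,2),(0,2),(0,2)
  0 4 7 0
  0 0 0 0
  0 0 0 0
  0 0 0 0

0 4 7 0
0 0 0 0
0 0 0 0
0 0 0 0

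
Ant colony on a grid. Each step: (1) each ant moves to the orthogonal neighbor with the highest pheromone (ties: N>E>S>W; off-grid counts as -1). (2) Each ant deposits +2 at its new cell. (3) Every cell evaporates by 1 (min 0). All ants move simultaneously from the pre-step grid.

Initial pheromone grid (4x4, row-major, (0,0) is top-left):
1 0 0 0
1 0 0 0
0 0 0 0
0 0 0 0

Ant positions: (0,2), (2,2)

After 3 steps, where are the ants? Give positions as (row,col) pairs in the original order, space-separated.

Step 1: ant0:(0,2)->E->(0,3) | ant1:(2,2)->N->(1,2)
  grid max=1 at (0,3)
Step 2: ant0:(0,3)->S->(1,3) | ant1:(1,2)->N->(0,2)
  grid max=1 at (0,2)
Step 3: ant0:(1,3)->N->(0,3) | ant1:(0,2)->E->(0,3)
  grid max=3 at (0,3)

(0,3) (0,3)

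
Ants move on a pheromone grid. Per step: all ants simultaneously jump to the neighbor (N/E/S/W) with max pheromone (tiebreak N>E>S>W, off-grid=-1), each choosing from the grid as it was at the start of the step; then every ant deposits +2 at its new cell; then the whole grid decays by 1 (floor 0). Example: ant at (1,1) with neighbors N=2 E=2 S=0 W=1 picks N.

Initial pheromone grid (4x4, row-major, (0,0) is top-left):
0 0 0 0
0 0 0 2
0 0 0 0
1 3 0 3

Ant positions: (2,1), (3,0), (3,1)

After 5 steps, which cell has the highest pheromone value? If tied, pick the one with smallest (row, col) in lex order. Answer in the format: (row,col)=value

Answer: (3,1)=14

Derivation:
Step 1: ant0:(2,1)->S->(3,1) | ant1:(3,0)->E->(3,1) | ant2:(3,1)->W->(3,0)
  grid max=6 at (3,1)
Step 2: ant0:(3,1)->W->(3,0) | ant1:(3,1)->W->(3,0) | ant2:(3,0)->E->(3,1)
  grid max=7 at (3,1)
Step 3: ant0:(3,0)->E->(3,1) | ant1:(3,0)->E->(3,1) | ant2:(3,1)->W->(3,0)
  grid max=10 at (3,1)
Step 4: ant0:(3,1)->W->(3,0) | ant1:(3,1)->W->(3,0) | ant2:(3,0)->E->(3,1)
  grid max=11 at (3,1)
Step 5: ant0:(3,0)->E->(3,1) | ant1:(3,0)->E->(3,1) | ant2:(3,1)->W->(3,0)
  grid max=14 at (3,1)
Final grid:
  0 0 0 0
  0 0 0 0
  0 0 0 0
  10 14 0 0
Max pheromone 14 at (3,1)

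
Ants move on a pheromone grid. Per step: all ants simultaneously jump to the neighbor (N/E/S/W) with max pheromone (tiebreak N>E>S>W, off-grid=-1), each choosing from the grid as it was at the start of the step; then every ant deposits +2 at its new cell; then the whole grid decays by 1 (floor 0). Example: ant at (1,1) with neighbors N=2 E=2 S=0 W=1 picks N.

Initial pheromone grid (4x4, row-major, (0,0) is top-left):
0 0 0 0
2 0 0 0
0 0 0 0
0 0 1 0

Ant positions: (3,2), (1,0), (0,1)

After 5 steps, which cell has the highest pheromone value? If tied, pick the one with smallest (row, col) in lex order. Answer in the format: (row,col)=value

Answer: (1,3)=3

Derivation:
Step 1: ant0:(3,2)->N->(2,2) | ant1:(1,0)->N->(0,0) | ant2:(0,1)->E->(0,2)
  grid max=1 at (0,0)
Step 2: ant0:(2,2)->N->(1,2) | ant1:(0,0)->S->(1,0) | ant2:(0,2)->E->(0,3)
  grid max=2 at (1,0)
Step 3: ant0:(1,2)->N->(0,2) | ant1:(1,0)->N->(0,0) | ant2:(0,3)->S->(1,3)
  grid max=1 at (0,0)
Step 4: ant0:(0,2)->E->(0,3) | ant1:(0,0)->S->(1,0) | ant2:(1,3)->N->(0,3)
  grid max=3 at (0,3)
Step 5: ant0:(0,3)->S->(1,3) | ant1:(1,0)->N->(0,0) | ant2:(0,3)->S->(1,3)
  grid max=3 at (1,3)
Final grid:
  1 0 0 2
  1 0 0 3
  0 0 0 0
  0 0 0 0
Max pheromone 3 at (1,3)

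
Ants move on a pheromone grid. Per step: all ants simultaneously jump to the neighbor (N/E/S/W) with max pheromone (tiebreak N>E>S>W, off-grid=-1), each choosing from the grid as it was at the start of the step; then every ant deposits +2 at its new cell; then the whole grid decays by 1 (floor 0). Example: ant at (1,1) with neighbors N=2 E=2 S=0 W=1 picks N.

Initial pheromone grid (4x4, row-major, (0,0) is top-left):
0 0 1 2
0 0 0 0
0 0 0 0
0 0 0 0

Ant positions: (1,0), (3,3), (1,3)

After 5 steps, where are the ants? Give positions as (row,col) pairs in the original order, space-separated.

Step 1: ant0:(1,0)->N->(0,0) | ant1:(3,3)->N->(2,3) | ant2:(1,3)->N->(0,3)
  grid max=3 at (0,3)
Step 2: ant0:(0,0)->E->(0,1) | ant1:(2,3)->N->(1,3) | ant2:(0,3)->S->(1,3)
  grid max=3 at (1,3)
Step 3: ant0:(0,1)->E->(0,2) | ant1:(1,3)->N->(0,3) | ant2:(1,3)->N->(0,3)
  grid max=5 at (0,3)
Step 4: ant0:(0,2)->E->(0,3) | ant1:(0,3)->S->(1,3) | ant2:(0,3)->S->(1,3)
  grid max=6 at (0,3)
Step 5: ant0:(0,3)->S->(1,3) | ant1:(1,3)->N->(0,3) | ant2:(1,3)->N->(0,3)
  grid max=9 at (0,3)

(1,3) (0,3) (0,3)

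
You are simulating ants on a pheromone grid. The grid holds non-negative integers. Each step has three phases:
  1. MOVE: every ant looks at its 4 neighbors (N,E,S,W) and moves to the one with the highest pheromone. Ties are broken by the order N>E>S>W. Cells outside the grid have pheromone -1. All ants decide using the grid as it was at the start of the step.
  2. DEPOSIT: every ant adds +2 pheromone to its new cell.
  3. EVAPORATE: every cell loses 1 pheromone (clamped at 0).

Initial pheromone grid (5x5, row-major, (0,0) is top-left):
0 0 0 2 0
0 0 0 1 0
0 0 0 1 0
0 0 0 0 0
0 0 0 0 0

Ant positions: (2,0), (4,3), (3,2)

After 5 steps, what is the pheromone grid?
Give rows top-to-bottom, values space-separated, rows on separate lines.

After step 1: ants at (1,0),(3,3),(2,2)
  0 0 0 1 0
  1 0 0 0 0
  0 0 1 0 0
  0 0 0 1 0
  0 0 0 0 0
After step 2: ants at (0,0),(2,3),(1,2)
  1 0 0 0 0
  0 0 1 0 0
  0 0 0 1 0
  0 0 0 0 0
  0 0 0 0 0
After step 3: ants at (0,1),(1,3),(0,2)
  0 1 1 0 0
  0 0 0 1 0
  0 0 0 0 0
  0 0 0 0 0
  0 0 0 0 0
After step 4: ants at (0,2),(0,3),(0,1)
  0 2 2 1 0
  0 0 0 0 0
  0 0 0 0 0
  0 0 0 0 0
  0 0 0 0 0
After step 5: ants at (0,1),(0,2),(0,2)
  0 3 5 0 0
  0 0 0 0 0
  0 0 0 0 0
  0 0 0 0 0
  0 0 0 0 0

0 3 5 0 0
0 0 0 0 0
0 0 0 0 0
0 0 0 0 0
0 0 0 0 0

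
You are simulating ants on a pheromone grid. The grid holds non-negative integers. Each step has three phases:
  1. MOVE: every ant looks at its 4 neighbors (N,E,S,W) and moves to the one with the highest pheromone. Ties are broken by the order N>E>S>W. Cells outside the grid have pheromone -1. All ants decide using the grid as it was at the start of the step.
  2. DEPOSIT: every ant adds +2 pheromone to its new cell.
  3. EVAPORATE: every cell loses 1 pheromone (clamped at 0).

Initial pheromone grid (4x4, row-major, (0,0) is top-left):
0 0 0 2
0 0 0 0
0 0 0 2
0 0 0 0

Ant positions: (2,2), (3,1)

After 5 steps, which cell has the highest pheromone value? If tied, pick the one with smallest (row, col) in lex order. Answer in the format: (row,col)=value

Step 1: ant0:(2,2)->E->(2,3) | ant1:(3,1)->N->(2,1)
  grid max=3 at (2,3)
Step 2: ant0:(2,3)->N->(1,3) | ant1:(2,1)->N->(1,1)
  grid max=2 at (2,3)
Step 3: ant0:(1,3)->S->(2,3) | ant1:(1,1)->N->(0,1)
  grid max=3 at (2,3)
Step 4: ant0:(2,3)->N->(1,3) | ant1:(0,1)->E->(0,2)
  grid max=2 at (2,3)
Step 5: ant0:(1,3)->S->(2,3) | ant1:(0,2)->E->(0,3)
  grid max=3 at (2,3)
Final grid:
  0 0 0 1
  0 0 0 0
  0 0 0 3
  0 0 0 0
Max pheromone 3 at (2,3)

Answer: (2,3)=3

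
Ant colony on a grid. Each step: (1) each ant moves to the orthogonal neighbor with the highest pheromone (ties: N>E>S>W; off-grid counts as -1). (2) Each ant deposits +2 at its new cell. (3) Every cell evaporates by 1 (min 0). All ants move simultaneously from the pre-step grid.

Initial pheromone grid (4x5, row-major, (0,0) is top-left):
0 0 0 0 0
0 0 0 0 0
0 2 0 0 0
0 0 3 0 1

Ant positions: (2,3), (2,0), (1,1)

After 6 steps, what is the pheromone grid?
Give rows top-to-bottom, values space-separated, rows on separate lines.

After step 1: ants at (1,3),(2,1),(2,1)
  0 0 0 0 0
  0 0 0 1 0
  0 5 0 0 0
  0 0 2 0 0
After step 2: ants at (0,3),(1,1),(1,1)
  0 0 0 1 0
  0 3 0 0 0
  0 4 0 0 0
  0 0 1 0 0
After step 3: ants at (0,4),(2,1),(2,1)
  0 0 0 0 1
  0 2 0 0 0
  0 7 0 0 0
  0 0 0 0 0
After step 4: ants at (1,4),(1,1),(1,1)
  0 0 0 0 0
  0 5 0 0 1
  0 6 0 0 0
  0 0 0 0 0
After step 5: ants at (0,4),(2,1),(2,1)
  0 0 0 0 1
  0 4 0 0 0
  0 9 0 0 0
  0 0 0 0 0
After step 6: ants at (1,4),(1,1),(1,1)
  0 0 0 0 0
  0 7 0 0 1
  0 8 0 0 0
  0 0 0 0 0

0 0 0 0 0
0 7 0 0 1
0 8 0 0 0
0 0 0 0 0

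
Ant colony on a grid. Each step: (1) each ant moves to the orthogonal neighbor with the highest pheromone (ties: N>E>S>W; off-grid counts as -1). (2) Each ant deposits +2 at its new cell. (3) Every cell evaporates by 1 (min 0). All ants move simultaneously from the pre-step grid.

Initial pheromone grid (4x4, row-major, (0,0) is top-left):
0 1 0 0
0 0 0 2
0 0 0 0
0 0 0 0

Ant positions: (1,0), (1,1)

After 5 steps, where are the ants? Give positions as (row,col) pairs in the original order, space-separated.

Step 1: ant0:(1,0)->N->(0,0) | ant1:(1,1)->N->(0,1)
  grid max=2 at (0,1)
Step 2: ant0:(0,0)->E->(0,1) | ant1:(0,1)->W->(0,0)
  grid max=3 at (0,1)
Step 3: ant0:(0,1)->W->(0,0) | ant1:(0,0)->E->(0,1)
  grid max=4 at (0,1)
Step 4: ant0:(0,0)->E->(0,1) | ant1:(0,1)->W->(0,0)
  grid max=5 at (0,1)
Step 5: ant0:(0,1)->W->(0,0) | ant1:(0,0)->E->(0,1)
  grid max=6 at (0,1)

(0,0) (0,1)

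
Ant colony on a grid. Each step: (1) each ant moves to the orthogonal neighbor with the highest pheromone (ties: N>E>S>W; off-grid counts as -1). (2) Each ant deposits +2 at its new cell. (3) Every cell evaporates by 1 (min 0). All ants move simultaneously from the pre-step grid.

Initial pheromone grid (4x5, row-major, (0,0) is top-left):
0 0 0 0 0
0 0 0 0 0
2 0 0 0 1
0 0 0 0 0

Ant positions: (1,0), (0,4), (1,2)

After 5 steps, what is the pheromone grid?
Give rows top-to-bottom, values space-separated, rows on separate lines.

After step 1: ants at (2,0),(1,4),(0,2)
  0 0 1 0 0
  0 0 0 0 1
  3 0 0 0 0
  0 0 0 0 0
After step 2: ants at (1,0),(0,4),(0,3)
  0 0 0 1 1
  1 0 0 0 0
  2 0 0 0 0
  0 0 0 0 0
After step 3: ants at (2,0),(0,3),(0,4)
  0 0 0 2 2
  0 0 0 0 0
  3 0 0 0 0
  0 0 0 0 0
After step 4: ants at (1,0),(0,4),(0,3)
  0 0 0 3 3
  1 0 0 0 0
  2 0 0 0 0
  0 0 0 0 0
After step 5: ants at (2,0),(0,3),(0,4)
  0 0 0 4 4
  0 0 0 0 0
  3 0 0 0 0
  0 0 0 0 0

0 0 0 4 4
0 0 0 0 0
3 0 0 0 0
0 0 0 0 0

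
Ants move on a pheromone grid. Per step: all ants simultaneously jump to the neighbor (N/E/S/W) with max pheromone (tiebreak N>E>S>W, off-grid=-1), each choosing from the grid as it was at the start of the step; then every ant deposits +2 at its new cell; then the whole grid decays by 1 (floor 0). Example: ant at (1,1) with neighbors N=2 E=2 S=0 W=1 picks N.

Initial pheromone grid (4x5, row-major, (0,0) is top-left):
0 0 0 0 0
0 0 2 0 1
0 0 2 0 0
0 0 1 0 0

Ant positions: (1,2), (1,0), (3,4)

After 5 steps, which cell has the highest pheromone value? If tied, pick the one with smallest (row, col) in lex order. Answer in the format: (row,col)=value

Step 1: ant0:(1,2)->S->(2,2) | ant1:(1,0)->N->(0,0) | ant2:(3,4)->N->(2,4)
  grid max=3 at (2,2)
Step 2: ant0:(2,2)->N->(1,2) | ant1:(0,0)->E->(0,1) | ant2:(2,4)->N->(1,4)
  grid max=2 at (1,2)
Step 3: ant0:(1,2)->S->(2,2) | ant1:(0,1)->E->(0,2) | ant2:(1,4)->N->(0,4)
  grid max=3 at (2,2)
Step 4: ant0:(2,2)->N->(1,2) | ant1:(0,2)->S->(1,2) | ant2:(0,4)->S->(1,4)
  grid max=4 at (1,2)
Step 5: ant0:(1,2)->S->(2,2) | ant1:(1,2)->S->(2,2) | ant2:(1,4)->N->(0,4)
  grid max=5 at (2,2)
Final grid:
  0 0 0 0 1
  0 0 3 0 0
  0 0 5 0 0
  0 0 0 0 0
Max pheromone 5 at (2,2)

Answer: (2,2)=5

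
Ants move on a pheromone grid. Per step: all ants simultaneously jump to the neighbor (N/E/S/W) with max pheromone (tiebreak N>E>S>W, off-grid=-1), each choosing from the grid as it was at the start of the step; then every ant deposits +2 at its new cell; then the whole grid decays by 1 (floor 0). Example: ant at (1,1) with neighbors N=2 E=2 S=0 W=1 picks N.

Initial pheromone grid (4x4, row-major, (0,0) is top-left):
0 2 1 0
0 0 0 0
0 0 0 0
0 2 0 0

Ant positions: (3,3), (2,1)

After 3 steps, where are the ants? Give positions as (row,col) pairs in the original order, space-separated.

Step 1: ant0:(3,3)->N->(2,3) | ant1:(2,1)->S->(3,1)
  grid max=3 at (3,1)
Step 2: ant0:(2,3)->N->(1,3) | ant1:(3,1)->N->(2,1)
  grid max=2 at (3,1)
Step 3: ant0:(1,3)->N->(0,3) | ant1:(2,1)->S->(3,1)
  grid max=3 at (3,1)

(0,3) (3,1)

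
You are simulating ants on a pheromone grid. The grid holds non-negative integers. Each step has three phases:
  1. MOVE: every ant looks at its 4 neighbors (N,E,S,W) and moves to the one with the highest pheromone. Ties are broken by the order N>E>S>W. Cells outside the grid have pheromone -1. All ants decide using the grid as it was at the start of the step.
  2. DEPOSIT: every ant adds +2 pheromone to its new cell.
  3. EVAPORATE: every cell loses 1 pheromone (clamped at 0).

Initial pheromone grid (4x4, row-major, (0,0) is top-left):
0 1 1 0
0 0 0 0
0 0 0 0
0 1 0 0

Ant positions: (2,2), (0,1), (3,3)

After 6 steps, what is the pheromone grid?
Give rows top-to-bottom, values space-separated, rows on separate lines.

After step 1: ants at (1,2),(0,2),(2,3)
  0 0 2 0
  0 0 1 0
  0 0 0 1
  0 0 0 0
After step 2: ants at (0,2),(1,2),(1,3)
  0 0 3 0
  0 0 2 1
  0 0 0 0
  0 0 0 0
After step 3: ants at (1,2),(0,2),(1,2)
  0 0 4 0
  0 0 5 0
  0 0 0 0
  0 0 0 0
After step 4: ants at (0,2),(1,2),(0,2)
  0 0 7 0
  0 0 6 0
  0 0 0 0
  0 0 0 0
After step 5: ants at (1,2),(0,2),(1,2)
  0 0 8 0
  0 0 9 0
  0 0 0 0
  0 0 0 0
After step 6: ants at (0,2),(1,2),(0,2)
  0 0 11 0
  0 0 10 0
  0 0 0 0
  0 0 0 0

0 0 11 0
0 0 10 0
0 0 0 0
0 0 0 0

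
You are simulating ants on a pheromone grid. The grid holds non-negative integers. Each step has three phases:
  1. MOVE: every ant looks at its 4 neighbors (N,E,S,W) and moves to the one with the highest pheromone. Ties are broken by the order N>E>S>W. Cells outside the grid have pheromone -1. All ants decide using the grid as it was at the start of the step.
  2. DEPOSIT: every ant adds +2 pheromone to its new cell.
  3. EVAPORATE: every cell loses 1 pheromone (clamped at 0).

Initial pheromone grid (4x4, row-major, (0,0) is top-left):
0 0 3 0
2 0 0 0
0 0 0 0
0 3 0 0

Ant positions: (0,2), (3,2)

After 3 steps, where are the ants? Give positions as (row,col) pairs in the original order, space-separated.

Step 1: ant0:(0,2)->E->(0,3) | ant1:(3,2)->W->(3,1)
  grid max=4 at (3,1)
Step 2: ant0:(0,3)->W->(0,2) | ant1:(3,1)->N->(2,1)
  grid max=3 at (0,2)
Step 3: ant0:(0,2)->E->(0,3) | ant1:(2,1)->S->(3,1)
  grid max=4 at (3,1)

(0,3) (3,1)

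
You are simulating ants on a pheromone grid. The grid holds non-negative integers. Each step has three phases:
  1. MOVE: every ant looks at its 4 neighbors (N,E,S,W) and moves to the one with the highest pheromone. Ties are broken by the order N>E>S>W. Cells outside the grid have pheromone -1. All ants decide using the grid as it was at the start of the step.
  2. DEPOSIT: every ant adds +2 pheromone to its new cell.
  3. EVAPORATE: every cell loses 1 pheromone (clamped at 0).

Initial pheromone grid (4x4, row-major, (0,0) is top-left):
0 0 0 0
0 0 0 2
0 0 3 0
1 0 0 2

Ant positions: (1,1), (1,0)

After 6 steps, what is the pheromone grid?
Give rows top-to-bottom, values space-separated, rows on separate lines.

After step 1: ants at (0,1),(0,0)
  1 1 0 0
  0 0 0 1
  0 0 2 0
  0 0 0 1
After step 2: ants at (0,0),(0,1)
  2 2 0 0
  0 0 0 0
  0 0 1 0
  0 0 0 0
After step 3: ants at (0,1),(0,0)
  3 3 0 0
  0 0 0 0
  0 0 0 0
  0 0 0 0
After step 4: ants at (0,0),(0,1)
  4 4 0 0
  0 0 0 0
  0 0 0 0
  0 0 0 0
After step 5: ants at (0,1),(0,0)
  5 5 0 0
  0 0 0 0
  0 0 0 0
  0 0 0 0
After step 6: ants at (0,0),(0,1)
  6 6 0 0
  0 0 0 0
  0 0 0 0
  0 0 0 0

6 6 0 0
0 0 0 0
0 0 0 0
0 0 0 0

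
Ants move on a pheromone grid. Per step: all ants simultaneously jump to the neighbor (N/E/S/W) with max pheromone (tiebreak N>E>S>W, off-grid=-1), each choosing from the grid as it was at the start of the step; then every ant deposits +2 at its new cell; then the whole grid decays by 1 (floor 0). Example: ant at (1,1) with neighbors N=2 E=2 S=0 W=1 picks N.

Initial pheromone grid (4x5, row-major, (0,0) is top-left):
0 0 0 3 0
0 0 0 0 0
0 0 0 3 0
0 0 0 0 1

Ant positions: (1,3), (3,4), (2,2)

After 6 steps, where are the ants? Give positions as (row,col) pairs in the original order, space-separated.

Step 1: ant0:(1,3)->N->(0,3) | ant1:(3,4)->N->(2,4) | ant2:(2,2)->E->(2,3)
  grid max=4 at (0,3)
Step 2: ant0:(0,3)->E->(0,4) | ant1:(2,4)->W->(2,3) | ant2:(2,3)->E->(2,4)
  grid max=5 at (2,3)
Step 3: ant0:(0,4)->W->(0,3) | ant1:(2,3)->E->(2,4) | ant2:(2,4)->W->(2,3)
  grid max=6 at (2,3)
Step 4: ant0:(0,3)->E->(0,4) | ant1:(2,4)->W->(2,3) | ant2:(2,3)->E->(2,4)
  grid max=7 at (2,3)
Step 5: ant0:(0,4)->W->(0,3) | ant1:(2,3)->E->(2,4) | ant2:(2,4)->W->(2,3)
  grid max=8 at (2,3)
Step 6: ant0:(0,3)->E->(0,4) | ant1:(2,4)->W->(2,3) | ant2:(2,3)->E->(2,4)
  grid max=9 at (2,3)

(0,4) (2,3) (2,4)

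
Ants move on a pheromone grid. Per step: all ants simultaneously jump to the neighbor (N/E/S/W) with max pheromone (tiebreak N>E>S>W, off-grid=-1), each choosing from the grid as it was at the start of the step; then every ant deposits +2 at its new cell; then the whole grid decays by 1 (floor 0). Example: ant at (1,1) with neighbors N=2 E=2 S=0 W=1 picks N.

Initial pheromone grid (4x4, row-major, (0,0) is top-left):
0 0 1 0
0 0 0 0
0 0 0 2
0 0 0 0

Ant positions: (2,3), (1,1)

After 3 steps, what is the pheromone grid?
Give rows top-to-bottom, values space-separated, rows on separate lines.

After step 1: ants at (1,3),(0,1)
  0 1 0 0
  0 0 0 1
  0 0 0 1
  0 0 0 0
After step 2: ants at (2,3),(0,2)
  0 0 1 0
  0 0 0 0
  0 0 0 2
  0 0 0 0
After step 3: ants at (1,3),(0,3)
  0 0 0 1
  0 0 0 1
  0 0 0 1
  0 0 0 0

0 0 0 1
0 0 0 1
0 0 0 1
0 0 0 0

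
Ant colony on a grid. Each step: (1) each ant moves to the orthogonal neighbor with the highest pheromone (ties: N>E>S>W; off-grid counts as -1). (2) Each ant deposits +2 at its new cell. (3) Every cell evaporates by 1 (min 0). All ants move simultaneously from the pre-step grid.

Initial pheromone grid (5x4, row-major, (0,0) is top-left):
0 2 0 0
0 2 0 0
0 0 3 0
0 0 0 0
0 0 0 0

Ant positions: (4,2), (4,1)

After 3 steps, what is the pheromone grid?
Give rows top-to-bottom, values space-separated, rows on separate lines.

After step 1: ants at (3,2),(3,1)
  0 1 0 0
  0 1 0 0
  0 0 2 0
  0 1 1 0
  0 0 0 0
After step 2: ants at (2,2),(3,2)
  0 0 0 0
  0 0 0 0
  0 0 3 0
  0 0 2 0
  0 0 0 0
After step 3: ants at (3,2),(2,2)
  0 0 0 0
  0 0 0 0
  0 0 4 0
  0 0 3 0
  0 0 0 0

0 0 0 0
0 0 0 0
0 0 4 0
0 0 3 0
0 0 0 0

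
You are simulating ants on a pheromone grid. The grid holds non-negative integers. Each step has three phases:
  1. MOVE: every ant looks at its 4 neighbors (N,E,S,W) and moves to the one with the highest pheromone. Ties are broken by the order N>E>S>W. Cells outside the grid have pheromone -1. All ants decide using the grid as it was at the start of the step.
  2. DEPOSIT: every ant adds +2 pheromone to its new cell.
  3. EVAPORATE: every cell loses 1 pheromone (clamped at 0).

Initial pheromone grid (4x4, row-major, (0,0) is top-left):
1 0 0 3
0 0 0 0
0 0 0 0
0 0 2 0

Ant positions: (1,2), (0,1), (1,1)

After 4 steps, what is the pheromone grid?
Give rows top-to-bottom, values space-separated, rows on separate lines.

After step 1: ants at (0,2),(0,0),(0,1)
  2 1 1 2
  0 0 0 0
  0 0 0 0
  0 0 1 0
After step 2: ants at (0,3),(0,1),(0,0)
  3 2 0 3
  0 0 0 0
  0 0 0 0
  0 0 0 0
After step 3: ants at (1,3),(0,0),(0,1)
  4 3 0 2
  0 0 0 1
  0 0 0 0
  0 0 0 0
After step 4: ants at (0,3),(0,1),(0,0)
  5 4 0 3
  0 0 0 0
  0 0 0 0
  0 0 0 0

5 4 0 3
0 0 0 0
0 0 0 0
0 0 0 0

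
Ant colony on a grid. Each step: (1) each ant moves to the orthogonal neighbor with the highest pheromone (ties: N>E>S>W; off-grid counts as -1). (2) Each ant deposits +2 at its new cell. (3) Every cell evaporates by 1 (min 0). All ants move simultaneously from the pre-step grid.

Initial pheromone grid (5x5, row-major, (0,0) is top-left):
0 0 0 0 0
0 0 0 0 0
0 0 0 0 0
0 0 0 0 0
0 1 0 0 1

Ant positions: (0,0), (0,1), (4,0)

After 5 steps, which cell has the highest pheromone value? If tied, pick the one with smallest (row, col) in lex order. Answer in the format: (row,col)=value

Answer: (0,1)=5

Derivation:
Step 1: ant0:(0,0)->E->(0,1) | ant1:(0,1)->E->(0,2) | ant2:(4,0)->E->(4,1)
  grid max=2 at (4,1)
Step 2: ant0:(0,1)->E->(0,2) | ant1:(0,2)->W->(0,1) | ant2:(4,1)->N->(3,1)
  grid max=2 at (0,1)
Step 3: ant0:(0,2)->W->(0,1) | ant1:(0,1)->E->(0,2) | ant2:(3,1)->S->(4,1)
  grid max=3 at (0,1)
Step 4: ant0:(0,1)->E->(0,2) | ant1:(0,2)->W->(0,1) | ant2:(4,1)->N->(3,1)
  grid max=4 at (0,1)
Step 5: ant0:(0,2)->W->(0,1) | ant1:(0,1)->E->(0,2) | ant2:(3,1)->S->(4,1)
  grid max=5 at (0,1)
Final grid:
  0 5 5 0 0
  0 0 0 0 0
  0 0 0 0 0
  0 0 0 0 0
  0 2 0 0 0
Max pheromone 5 at (0,1)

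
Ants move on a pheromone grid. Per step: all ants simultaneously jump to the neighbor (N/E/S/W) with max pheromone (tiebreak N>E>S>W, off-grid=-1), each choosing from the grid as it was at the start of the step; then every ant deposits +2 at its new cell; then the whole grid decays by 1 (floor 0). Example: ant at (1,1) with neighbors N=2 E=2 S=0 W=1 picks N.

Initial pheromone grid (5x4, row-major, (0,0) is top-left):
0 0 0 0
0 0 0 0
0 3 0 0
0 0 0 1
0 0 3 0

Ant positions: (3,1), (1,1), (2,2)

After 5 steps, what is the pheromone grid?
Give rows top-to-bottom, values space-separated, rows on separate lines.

After step 1: ants at (2,1),(2,1),(2,1)
  0 0 0 0
  0 0 0 0
  0 8 0 0
  0 0 0 0
  0 0 2 0
After step 2: ants at (1,1),(1,1),(1,1)
  0 0 0 0
  0 5 0 0
  0 7 0 0
  0 0 0 0
  0 0 1 0
After step 3: ants at (2,1),(2,1),(2,1)
  0 0 0 0
  0 4 0 0
  0 12 0 0
  0 0 0 0
  0 0 0 0
After step 4: ants at (1,1),(1,1),(1,1)
  0 0 0 0
  0 9 0 0
  0 11 0 0
  0 0 0 0
  0 0 0 0
After step 5: ants at (2,1),(2,1),(2,1)
  0 0 0 0
  0 8 0 0
  0 16 0 0
  0 0 0 0
  0 0 0 0

0 0 0 0
0 8 0 0
0 16 0 0
0 0 0 0
0 0 0 0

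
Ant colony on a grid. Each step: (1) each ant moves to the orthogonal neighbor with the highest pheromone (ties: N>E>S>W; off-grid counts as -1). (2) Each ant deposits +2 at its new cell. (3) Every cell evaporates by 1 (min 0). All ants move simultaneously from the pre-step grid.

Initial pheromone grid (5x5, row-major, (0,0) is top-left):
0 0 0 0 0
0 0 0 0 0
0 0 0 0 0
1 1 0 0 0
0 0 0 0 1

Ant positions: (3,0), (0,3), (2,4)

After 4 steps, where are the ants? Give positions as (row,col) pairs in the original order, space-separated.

Step 1: ant0:(3,0)->E->(3,1) | ant1:(0,3)->E->(0,4) | ant2:(2,4)->N->(1,4)
  grid max=2 at (3,1)
Step 2: ant0:(3,1)->N->(2,1) | ant1:(0,4)->S->(1,4) | ant2:(1,4)->N->(0,4)
  grid max=2 at (0,4)
Step 3: ant0:(2,1)->S->(3,1) | ant1:(1,4)->N->(0,4) | ant2:(0,4)->S->(1,4)
  grid max=3 at (0,4)
Step 4: ant0:(3,1)->N->(2,1) | ant1:(0,4)->S->(1,4) | ant2:(1,4)->N->(0,4)
  grid max=4 at (0,4)

(2,1) (1,4) (0,4)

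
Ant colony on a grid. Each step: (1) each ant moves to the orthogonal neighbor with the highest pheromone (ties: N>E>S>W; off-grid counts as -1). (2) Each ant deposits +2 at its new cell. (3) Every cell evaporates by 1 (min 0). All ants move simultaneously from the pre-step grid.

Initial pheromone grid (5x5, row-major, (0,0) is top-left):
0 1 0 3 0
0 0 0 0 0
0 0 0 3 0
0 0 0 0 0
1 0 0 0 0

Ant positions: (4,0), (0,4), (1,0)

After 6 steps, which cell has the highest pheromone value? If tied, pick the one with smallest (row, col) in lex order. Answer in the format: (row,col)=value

Answer: (0,3)=7

Derivation:
Step 1: ant0:(4,0)->N->(3,0) | ant1:(0,4)->W->(0,3) | ant2:(1,0)->N->(0,0)
  grid max=4 at (0,3)
Step 2: ant0:(3,0)->N->(2,0) | ant1:(0,3)->E->(0,4) | ant2:(0,0)->E->(0,1)
  grid max=3 at (0,3)
Step 3: ant0:(2,0)->N->(1,0) | ant1:(0,4)->W->(0,3) | ant2:(0,1)->E->(0,2)
  grid max=4 at (0,3)
Step 4: ant0:(1,0)->N->(0,0) | ant1:(0,3)->W->(0,2) | ant2:(0,2)->E->(0,3)
  grid max=5 at (0,3)
Step 5: ant0:(0,0)->E->(0,1) | ant1:(0,2)->E->(0,3) | ant2:(0,3)->W->(0,2)
  grid max=6 at (0,3)
Step 6: ant0:(0,1)->E->(0,2) | ant1:(0,3)->W->(0,2) | ant2:(0,2)->E->(0,3)
  grid max=7 at (0,3)
Final grid:
  0 0 6 7 0
  0 0 0 0 0
  0 0 0 0 0
  0 0 0 0 0
  0 0 0 0 0
Max pheromone 7 at (0,3)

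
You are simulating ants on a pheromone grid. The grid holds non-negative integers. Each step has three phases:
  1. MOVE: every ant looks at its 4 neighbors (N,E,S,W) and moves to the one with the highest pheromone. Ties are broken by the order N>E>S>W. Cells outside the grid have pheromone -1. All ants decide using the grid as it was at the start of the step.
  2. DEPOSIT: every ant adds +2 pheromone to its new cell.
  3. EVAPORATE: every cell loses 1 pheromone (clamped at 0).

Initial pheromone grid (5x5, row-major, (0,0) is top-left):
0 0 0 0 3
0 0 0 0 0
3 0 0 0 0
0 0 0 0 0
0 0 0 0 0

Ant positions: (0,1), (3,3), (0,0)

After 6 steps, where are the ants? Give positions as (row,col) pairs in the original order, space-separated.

Step 1: ant0:(0,1)->E->(0,2) | ant1:(3,3)->N->(2,3) | ant2:(0,0)->E->(0,1)
  grid max=2 at (0,4)
Step 2: ant0:(0,2)->W->(0,1) | ant1:(2,3)->N->(1,3) | ant2:(0,1)->E->(0,2)
  grid max=2 at (0,1)
Step 3: ant0:(0,1)->E->(0,2) | ant1:(1,3)->N->(0,3) | ant2:(0,2)->W->(0,1)
  grid max=3 at (0,1)
Step 4: ant0:(0,2)->W->(0,1) | ant1:(0,3)->W->(0,2) | ant2:(0,1)->E->(0,2)
  grid max=6 at (0,2)
Step 5: ant0:(0,1)->E->(0,2) | ant1:(0,2)->W->(0,1) | ant2:(0,2)->W->(0,1)
  grid max=7 at (0,1)
Step 6: ant0:(0,2)->W->(0,1) | ant1:(0,1)->E->(0,2) | ant2:(0,1)->E->(0,2)
  grid max=10 at (0,2)

(0,1) (0,2) (0,2)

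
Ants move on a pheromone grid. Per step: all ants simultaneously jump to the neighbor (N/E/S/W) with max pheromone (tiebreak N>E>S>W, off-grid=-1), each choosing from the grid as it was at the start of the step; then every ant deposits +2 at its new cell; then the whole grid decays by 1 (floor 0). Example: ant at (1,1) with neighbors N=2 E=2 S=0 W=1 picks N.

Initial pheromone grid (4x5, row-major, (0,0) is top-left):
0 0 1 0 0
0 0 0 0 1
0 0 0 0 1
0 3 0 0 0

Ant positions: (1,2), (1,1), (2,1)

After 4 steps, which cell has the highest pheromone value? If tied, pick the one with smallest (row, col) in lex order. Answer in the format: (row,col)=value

Step 1: ant0:(1,2)->N->(0,2) | ant1:(1,1)->N->(0,1) | ant2:(2,1)->S->(3,1)
  grid max=4 at (3,1)
Step 2: ant0:(0,2)->W->(0,1) | ant1:(0,1)->E->(0,2) | ant2:(3,1)->N->(2,1)
  grid max=3 at (0,2)
Step 3: ant0:(0,1)->E->(0,2) | ant1:(0,2)->W->(0,1) | ant2:(2,1)->S->(3,1)
  grid max=4 at (0,2)
Step 4: ant0:(0,2)->W->(0,1) | ant1:(0,1)->E->(0,2) | ant2:(3,1)->N->(2,1)
  grid max=5 at (0,2)
Final grid:
  0 4 5 0 0
  0 0 0 0 0
  0 1 0 0 0
  0 3 0 0 0
Max pheromone 5 at (0,2)

Answer: (0,2)=5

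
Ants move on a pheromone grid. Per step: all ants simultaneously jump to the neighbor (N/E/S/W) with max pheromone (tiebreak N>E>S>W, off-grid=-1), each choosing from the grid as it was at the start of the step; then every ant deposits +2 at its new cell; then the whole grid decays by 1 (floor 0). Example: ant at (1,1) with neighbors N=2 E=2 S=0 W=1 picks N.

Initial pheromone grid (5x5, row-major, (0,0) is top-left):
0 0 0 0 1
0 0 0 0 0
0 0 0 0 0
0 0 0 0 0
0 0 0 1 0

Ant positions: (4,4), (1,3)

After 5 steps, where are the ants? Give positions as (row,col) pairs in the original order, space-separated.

Step 1: ant0:(4,4)->W->(4,3) | ant1:(1,3)->N->(0,3)
  grid max=2 at (4,3)
Step 2: ant0:(4,3)->N->(3,3) | ant1:(0,3)->E->(0,4)
  grid max=1 at (0,4)
Step 3: ant0:(3,3)->S->(4,3) | ant1:(0,4)->S->(1,4)
  grid max=2 at (4,3)
Step 4: ant0:(4,3)->N->(3,3) | ant1:(1,4)->N->(0,4)
  grid max=1 at (0,4)
Step 5: ant0:(3,3)->S->(4,3) | ant1:(0,4)->S->(1,4)
  grid max=2 at (4,3)

(4,3) (1,4)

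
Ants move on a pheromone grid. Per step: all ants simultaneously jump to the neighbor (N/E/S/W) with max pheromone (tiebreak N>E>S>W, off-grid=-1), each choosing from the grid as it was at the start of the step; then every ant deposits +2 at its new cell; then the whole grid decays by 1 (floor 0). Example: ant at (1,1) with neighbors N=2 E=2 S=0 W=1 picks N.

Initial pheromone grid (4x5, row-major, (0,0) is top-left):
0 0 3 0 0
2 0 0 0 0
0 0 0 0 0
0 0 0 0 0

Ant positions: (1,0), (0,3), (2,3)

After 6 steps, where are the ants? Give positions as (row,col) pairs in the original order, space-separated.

Step 1: ant0:(1,0)->N->(0,0) | ant1:(0,3)->W->(0,2) | ant2:(2,3)->N->(1,3)
  grid max=4 at (0,2)
Step 2: ant0:(0,0)->S->(1,0) | ant1:(0,2)->E->(0,3) | ant2:(1,3)->N->(0,3)
  grid max=3 at (0,2)
Step 3: ant0:(1,0)->N->(0,0) | ant1:(0,3)->W->(0,2) | ant2:(0,3)->W->(0,2)
  grid max=6 at (0,2)
Step 4: ant0:(0,0)->S->(1,0) | ant1:(0,2)->E->(0,3) | ant2:(0,2)->E->(0,3)
  grid max=5 at (0,2)
Step 5: ant0:(1,0)->N->(0,0) | ant1:(0,3)->W->(0,2) | ant2:(0,3)->W->(0,2)
  grid max=8 at (0,2)
Step 6: ant0:(0,0)->S->(1,0) | ant1:(0,2)->E->(0,3) | ant2:(0,2)->E->(0,3)
  grid max=7 at (0,2)

(1,0) (0,3) (0,3)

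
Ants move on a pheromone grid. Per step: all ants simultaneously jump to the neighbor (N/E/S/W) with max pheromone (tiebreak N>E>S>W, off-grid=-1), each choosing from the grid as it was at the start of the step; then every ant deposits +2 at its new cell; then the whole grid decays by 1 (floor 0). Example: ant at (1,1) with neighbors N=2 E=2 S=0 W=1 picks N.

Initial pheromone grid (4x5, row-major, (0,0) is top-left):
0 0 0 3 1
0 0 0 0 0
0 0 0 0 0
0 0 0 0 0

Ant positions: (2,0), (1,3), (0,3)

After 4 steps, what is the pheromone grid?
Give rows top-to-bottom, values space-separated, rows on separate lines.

After step 1: ants at (1,0),(0,3),(0,4)
  0 0 0 4 2
  1 0 0 0 0
  0 0 0 0 0
  0 0 0 0 0
After step 2: ants at (0,0),(0,4),(0,3)
  1 0 0 5 3
  0 0 0 0 0
  0 0 0 0 0
  0 0 0 0 0
After step 3: ants at (0,1),(0,3),(0,4)
  0 1 0 6 4
  0 0 0 0 0
  0 0 0 0 0
  0 0 0 0 0
After step 4: ants at (0,2),(0,4),(0,3)
  0 0 1 7 5
  0 0 0 0 0
  0 0 0 0 0
  0 0 0 0 0

0 0 1 7 5
0 0 0 0 0
0 0 0 0 0
0 0 0 0 0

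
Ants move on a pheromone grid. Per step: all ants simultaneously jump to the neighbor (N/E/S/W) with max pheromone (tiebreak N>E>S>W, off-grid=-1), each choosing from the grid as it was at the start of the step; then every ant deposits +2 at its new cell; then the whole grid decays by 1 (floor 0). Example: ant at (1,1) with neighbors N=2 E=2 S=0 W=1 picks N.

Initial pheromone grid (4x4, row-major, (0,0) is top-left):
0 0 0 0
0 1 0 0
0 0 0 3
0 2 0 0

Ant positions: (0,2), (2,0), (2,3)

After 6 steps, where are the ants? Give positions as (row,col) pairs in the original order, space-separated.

Step 1: ant0:(0,2)->E->(0,3) | ant1:(2,0)->N->(1,0) | ant2:(2,3)->N->(1,3)
  grid max=2 at (2,3)
Step 2: ant0:(0,3)->S->(1,3) | ant1:(1,0)->N->(0,0) | ant2:(1,3)->S->(2,3)
  grid max=3 at (2,3)
Step 3: ant0:(1,3)->S->(2,3) | ant1:(0,0)->E->(0,1) | ant2:(2,3)->N->(1,3)
  grid max=4 at (2,3)
Step 4: ant0:(2,3)->N->(1,3) | ant1:(0,1)->E->(0,2) | ant2:(1,3)->S->(2,3)
  grid max=5 at (2,3)
Step 5: ant0:(1,3)->S->(2,3) | ant1:(0,2)->E->(0,3) | ant2:(2,3)->N->(1,3)
  grid max=6 at (2,3)
Step 6: ant0:(2,3)->N->(1,3) | ant1:(0,3)->S->(1,3) | ant2:(1,3)->S->(2,3)
  grid max=8 at (1,3)

(1,3) (1,3) (2,3)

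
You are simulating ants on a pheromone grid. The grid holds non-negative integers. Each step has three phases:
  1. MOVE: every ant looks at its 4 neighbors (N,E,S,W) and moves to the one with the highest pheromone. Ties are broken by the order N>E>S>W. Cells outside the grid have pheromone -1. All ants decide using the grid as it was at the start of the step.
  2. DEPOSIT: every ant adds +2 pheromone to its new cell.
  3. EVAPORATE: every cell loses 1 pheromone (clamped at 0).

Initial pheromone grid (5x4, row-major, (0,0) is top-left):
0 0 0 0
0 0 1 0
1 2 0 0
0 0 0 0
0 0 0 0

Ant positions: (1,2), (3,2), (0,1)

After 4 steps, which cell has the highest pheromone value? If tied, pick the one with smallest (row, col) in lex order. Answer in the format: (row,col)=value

Answer: (0,3)=5

Derivation:
Step 1: ant0:(1,2)->N->(0,2) | ant1:(3,2)->N->(2,2) | ant2:(0,1)->E->(0,2)
  grid max=3 at (0,2)
Step 2: ant0:(0,2)->E->(0,3) | ant1:(2,2)->W->(2,1) | ant2:(0,2)->E->(0,3)
  grid max=3 at (0,3)
Step 3: ant0:(0,3)->W->(0,2) | ant1:(2,1)->N->(1,1) | ant2:(0,3)->W->(0,2)
  grid max=5 at (0,2)
Step 4: ant0:(0,2)->E->(0,3) | ant1:(1,1)->S->(2,1) | ant2:(0,2)->E->(0,3)
  grid max=5 at (0,3)
Final grid:
  0 0 4 5
  0 0 0 0
  0 2 0 0
  0 0 0 0
  0 0 0 0
Max pheromone 5 at (0,3)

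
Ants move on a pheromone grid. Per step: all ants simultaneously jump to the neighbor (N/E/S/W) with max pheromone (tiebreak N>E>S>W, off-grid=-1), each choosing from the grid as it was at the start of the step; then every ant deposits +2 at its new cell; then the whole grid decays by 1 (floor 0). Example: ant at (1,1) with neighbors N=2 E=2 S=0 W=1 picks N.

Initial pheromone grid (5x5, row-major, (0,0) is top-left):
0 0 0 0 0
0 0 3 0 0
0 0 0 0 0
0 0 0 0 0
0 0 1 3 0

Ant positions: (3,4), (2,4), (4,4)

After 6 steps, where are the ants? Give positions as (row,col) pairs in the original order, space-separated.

Step 1: ant0:(3,4)->N->(2,4) | ant1:(2,4)->N->(1,4) | ant2:(4,4)->W->(4,3)
  grid max=4 at (4,3)
Step 2: ant0:(2,4)->N->(1,4) | ant1:(1,4)->S->(2,4) | ant2:(4,3)->N->(3,3)
  grid max=3 at (4,3)
Step 3: ant0:(1,4)->S->(2,4) | ant1:(2,4)->N->(1,4) | ant2:(3,3)->S->(4,3)
  grid max=4 at (4,3)
Step 4: ant0:(2,4)->N->(1,4) | ant1:(1,4)->S->(2,4) | ant2:(4,3)->N->(3,3)
  grid max=4 at (1,4)
Step 5: ant0:(1,4)->S->(2,4) | ant1:(2,4)->N->(1,4) | ant2:(3,3)->S->(4,3)
  grid max=5 at (1,4)
Step 6: ant0:(2,4)->N->(1,4) | ant1:(1,4)->S->(2,4) | ant2:(4,3)->N->(3,3)
  grid max=6 at (1,4)

(1,4) (2,4) (3,3)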